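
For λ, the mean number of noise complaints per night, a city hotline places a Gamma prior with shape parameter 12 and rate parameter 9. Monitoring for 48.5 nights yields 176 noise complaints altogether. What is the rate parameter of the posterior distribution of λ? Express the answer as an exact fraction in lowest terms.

115/2

Total count 176 over total exposure 48.5 nights.
Posterior: α' = 12 + 176 = 188, β' = 9 + 48.5 = 115/2.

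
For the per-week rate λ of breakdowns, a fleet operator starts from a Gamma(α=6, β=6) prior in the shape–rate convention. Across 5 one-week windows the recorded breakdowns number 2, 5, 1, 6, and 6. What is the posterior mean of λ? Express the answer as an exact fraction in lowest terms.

26/11

Total count: 2 + 5 + 1 + 6 + 6 = 20.
Total exposure: 5 weeks.
The Gamma prior is conjugate for the Poisson rate, so λ | data ~ Gamma(6+20, 6+5) = Gamma(26, 11).
Posterior mean = α'/β' = 26/11.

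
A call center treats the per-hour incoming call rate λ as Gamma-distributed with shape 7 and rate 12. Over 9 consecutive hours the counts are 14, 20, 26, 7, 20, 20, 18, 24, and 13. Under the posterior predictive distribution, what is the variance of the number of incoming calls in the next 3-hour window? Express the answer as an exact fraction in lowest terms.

1352/49

Total count: 14 + 20 + 26 + 7 + 20 + 20 + 18 + 24 + 13 = 162.
Total exposure: 9 hours.
Gamma(α, β) with Poisson data over total exposure Σt gives posterior Gamma(α+Σx, β+Σt) = Gamma(169, 21).
The posterior predictive for a window of length T is Negative Binomial with variance T·α'·(β'+T)/β'² = 3·169·24/441 = 1352/49.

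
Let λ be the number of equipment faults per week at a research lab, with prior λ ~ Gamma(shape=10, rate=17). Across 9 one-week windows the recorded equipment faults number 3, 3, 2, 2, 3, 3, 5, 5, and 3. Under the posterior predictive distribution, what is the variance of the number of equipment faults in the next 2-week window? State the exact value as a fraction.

42/13

Total count: 3 + 3 + 2 + 2 + 3 + 3 + 5 + 5 + 3 = 29.
Total exposure: 9 weeks.
The Gamma prior is conjugate for the Poisson rate, so λ | data ~ Gamma(10+29, 17+9) = Gamma(39, 26).
The posterior predictive for a window of length T is Negative Binomial with variance T·α'·(β'+T)/β'² = 2·39·28/676 = 42/13.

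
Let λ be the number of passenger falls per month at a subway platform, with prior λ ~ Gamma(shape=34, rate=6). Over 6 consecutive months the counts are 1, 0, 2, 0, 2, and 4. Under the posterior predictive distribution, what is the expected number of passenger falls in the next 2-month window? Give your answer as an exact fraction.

43/6

Total count: 1 + 0 + 2 + 0 + 2 + 4 = 9.
Total exposure: 6 months.
By Gamma–Poisson conjugacy, the posterior is Gamma(α + Σx, β + Σt) = Gamma(34 + 9, 6 + 6) = Gamma(43, 12).
Predictive mean over a 2-month window = T·E[λ|data] = 2·43/12 = 43/6.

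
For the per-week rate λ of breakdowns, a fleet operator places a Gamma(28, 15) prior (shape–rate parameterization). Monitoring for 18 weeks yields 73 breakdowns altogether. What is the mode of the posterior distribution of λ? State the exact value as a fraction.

Total count 73 over total exposure 18 weeks.
By Gamma–Poisson conjugacy, the posterior is Gamma(α + Σx, β + Σt) = Gamma(28 + 73, 15 + 18) = Gamma(101, 33).
Posterior mode = (α'−1)/β' = 100/33.

100/33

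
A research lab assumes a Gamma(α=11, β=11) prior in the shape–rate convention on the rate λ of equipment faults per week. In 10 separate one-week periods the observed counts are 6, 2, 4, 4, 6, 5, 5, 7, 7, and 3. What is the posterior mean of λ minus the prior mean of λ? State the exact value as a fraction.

Total count: 6 + 2 + 4 + 4 + 6 + 5 + 5 + 7 + 7 + 3 = 49.
Total exposure: 10 weeks.
By Gamma–Poisson conjugacy, the posterior is Gamma(α + Σx, β + Σt) = Gamma(11 + 49, 11 + 10) = Gamma(60, 21).
Posterior mean = 60/21 = 20/7; prior mean = 11/11 = 1. Difference = 20/7 − 1 = 13/7.

13/7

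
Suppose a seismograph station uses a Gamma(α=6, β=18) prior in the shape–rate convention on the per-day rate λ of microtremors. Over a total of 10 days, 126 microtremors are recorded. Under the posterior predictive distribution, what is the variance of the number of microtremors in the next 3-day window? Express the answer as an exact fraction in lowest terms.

Total count 126 over total exposure 10 days.
By Gamma–Poisson conjugacy, the posterior is Gamma(α + Σx, β + Σt) = Gamma(6 + 126, 18 + 10) = Gamma(132, 28).
The posterior predictive for a window of length T is Negative Binomial with variance T·α'·(β'+T)/β'² = 3·132·31/784 = 3069/196.

3069/196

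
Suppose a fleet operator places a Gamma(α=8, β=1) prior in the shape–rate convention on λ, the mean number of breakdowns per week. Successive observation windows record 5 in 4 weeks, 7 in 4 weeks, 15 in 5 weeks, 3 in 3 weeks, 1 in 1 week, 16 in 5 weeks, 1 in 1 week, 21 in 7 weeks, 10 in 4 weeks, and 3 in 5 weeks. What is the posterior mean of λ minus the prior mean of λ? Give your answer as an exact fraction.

Total count: 5 + 7 + 15 + 3 + 1 + 16 + 1 + 21 + 10 + 3 = 82.
Total exposure: 4 + 4 + 5 + 3 + 1 + 5 + 1 + 7 + 4 + 5 = 39 weeks.
By Gamma–Poisson conjugacy, the posterior is Gamma(α + Σx, β + Σt) = Gamma(8 + 82, 1 + 39) = Gamma(90, 40).
Posterior mean = 90/40 = 9/4; prior mean = 8/1 = 8. Difference = 9/4 − 8 = -23/4.

-23/4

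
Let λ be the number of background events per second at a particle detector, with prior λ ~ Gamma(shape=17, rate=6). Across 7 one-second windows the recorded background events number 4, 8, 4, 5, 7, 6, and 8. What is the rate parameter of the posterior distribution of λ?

Total count: 4 + 8 + 4 + 5 + 7 + 6 + 8 = 42.
Total exposure: 7 seconds.
Conjugate update: add total count to the shape and total exposure to the rate, giving Gamma(59, 13).

13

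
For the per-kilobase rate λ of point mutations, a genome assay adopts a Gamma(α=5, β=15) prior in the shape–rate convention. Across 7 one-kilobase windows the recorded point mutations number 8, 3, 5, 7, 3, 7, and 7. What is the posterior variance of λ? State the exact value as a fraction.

45/484

Total count: 8 + 3 + 5 + 7 + 3 + 7 + 7 = 40.
Total exposure: 7 kilobases.
Gamma(α, β) with Poisson data over total exposure Σt gives posterior Gamma(α+Σx, β+Σt) = Gamma(45, 22).
Posterior variance = α'/β'² = 45/484.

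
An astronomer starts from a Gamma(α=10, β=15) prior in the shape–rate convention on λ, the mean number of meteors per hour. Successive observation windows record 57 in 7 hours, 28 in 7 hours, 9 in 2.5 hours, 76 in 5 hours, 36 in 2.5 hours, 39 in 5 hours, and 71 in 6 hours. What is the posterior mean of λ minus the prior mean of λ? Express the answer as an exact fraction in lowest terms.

439/75

Total count: 57 + 28 + 9 + 76 + 36 + 39 + 71 = 316.
Total exposure: 7 + 7 + 2.5 + 5 + 2.5 + 5 + 6 = 35 hours.
By Gamma–Poisson conjugacy, the posterior is Gamma(α + Σx, β + Σt) = Gamma(10 + 316, 15 + 35) = Gamma(326, 50).
Posterior mean = 326/50 = 163/25; prior mean = 10/15 = 2/3. Difference = 163/25 − 2/3 = 439/75.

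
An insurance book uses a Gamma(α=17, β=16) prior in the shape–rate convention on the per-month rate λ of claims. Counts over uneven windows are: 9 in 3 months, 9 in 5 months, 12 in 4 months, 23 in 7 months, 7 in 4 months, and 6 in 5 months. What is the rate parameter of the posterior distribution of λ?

Total count: 9 + 9 + 12 + 23 + 7 + 6 = 66.
Total exposure: 3 + 5 + 4 + 7 + 4 + 5 = 28 months.
The Gamma prior is conjugate for the Poisson rate, so λ | data ~ Gamma(17+66, 16+28) = Gamma(83, 44).

44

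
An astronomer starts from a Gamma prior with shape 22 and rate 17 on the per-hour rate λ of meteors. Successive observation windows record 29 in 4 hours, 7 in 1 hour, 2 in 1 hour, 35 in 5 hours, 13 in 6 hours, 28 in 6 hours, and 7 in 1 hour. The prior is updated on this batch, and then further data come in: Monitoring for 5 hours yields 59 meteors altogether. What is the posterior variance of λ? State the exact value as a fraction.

101/1058

Total count: 29 + 7 + 2 + 35 + 13 + 28 + 7 = 121.
Total exposure: 4 + 1 + 1 + 5 + 6 + 6 + 1 = 24 hours.
After the first batch: Gamma(22 + 121, 17 + 24) = Gamma(143, 41).
Total count 59 over total exposure 5 hours.
After the second batch: Gamma(143 + 59, 41 + 5) = Gamma(202, 46).
Posterior variance = α'/β'² = 202/2116 = 101/1058.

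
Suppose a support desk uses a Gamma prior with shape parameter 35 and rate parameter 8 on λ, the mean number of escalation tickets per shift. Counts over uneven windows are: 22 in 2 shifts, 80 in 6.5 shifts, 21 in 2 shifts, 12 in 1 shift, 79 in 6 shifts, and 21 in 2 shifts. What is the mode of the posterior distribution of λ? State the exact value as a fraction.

Total count: 22 + 80 + 21 + 12 + 79 + 21 = 235.
Total exposure: 2 + 6.5 + 2 + 1 + 6 + 2 = 19.5 shifts.
Posterior: α' = 35 + 235 = 270, β' = 8 + 19.5 = 55/2.
Posterior mode = (α'−1)/β' = 269/(55/2) = 538/55.

538/55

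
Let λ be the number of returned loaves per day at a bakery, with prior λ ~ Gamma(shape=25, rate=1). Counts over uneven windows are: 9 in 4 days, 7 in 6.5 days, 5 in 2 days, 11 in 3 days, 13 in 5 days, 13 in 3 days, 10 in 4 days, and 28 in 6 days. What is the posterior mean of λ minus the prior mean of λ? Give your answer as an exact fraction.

-1483/69

Total count: 9 + 7 + 5 + 11 + 13 + 13 + 10 + 28 = 96.
Total exposure: 4 + 6.5 + 2 + 3 + 5 + 3 + 4 + 6 = 33.5 days.
By Gamma–Poisson conjugacy, the posterior is Gamma(α + Σx, β + Σt) = Gamma(25 + 96, 1 + 33.5) = Gamma(121, 69/2).
Posterior mean = 121/(69/2) = 242/69; prior mean = 25/1 = 25. Difference = 242/69 − 25 = -1483/69.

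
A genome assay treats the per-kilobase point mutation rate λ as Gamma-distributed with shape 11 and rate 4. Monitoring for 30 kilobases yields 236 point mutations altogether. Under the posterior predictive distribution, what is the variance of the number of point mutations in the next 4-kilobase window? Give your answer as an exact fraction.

Total count 236 over total exposure 30 kilobases.
Gamma(α, β) with Poisson data over total exposure Σt gives posterior Gamma(α+Σx, β+Σt) = Gamma(247, 34).
The posterior predictive for a window of length T is Negative Binomial with variance T·α'·(β'+T)/β'² = 4·247·38/1156 = 9386/289.

9386/289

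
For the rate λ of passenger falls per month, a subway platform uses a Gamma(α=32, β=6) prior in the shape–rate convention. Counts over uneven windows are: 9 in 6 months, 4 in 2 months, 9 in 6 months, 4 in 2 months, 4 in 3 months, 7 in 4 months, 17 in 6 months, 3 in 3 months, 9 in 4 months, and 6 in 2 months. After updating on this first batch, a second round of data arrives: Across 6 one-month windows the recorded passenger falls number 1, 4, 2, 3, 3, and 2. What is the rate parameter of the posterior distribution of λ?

Total count: 9 + 4 + 9 + 4 + 4 + 7 + 17 + 3 + 9 + 6 = 72.
Total exposure: 6 + 2 + 6 + 2 + 3 + 4 + 6 + 3 + 4 + 2 = 38 months.
After the first batch: Gamma(32 + 72, 6 + 38) = Gamma(104, 44).
Total count: 1 + 4 + 2 + 3 + 3 + 2 = 15.
Total exposure: 6 months.
After the second batch: Gamma(104 + 15, 44 + 6) = Gamma(119, 50).

50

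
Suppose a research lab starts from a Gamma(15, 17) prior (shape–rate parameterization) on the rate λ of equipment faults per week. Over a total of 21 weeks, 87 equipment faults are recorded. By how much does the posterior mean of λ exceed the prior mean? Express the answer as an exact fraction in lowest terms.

Total count 87 over total exposure 21 weeks.
By Gamma–Poisson conjugacy, the posterior is Gamma(α + Σx, β + Σt) = Gamma(15 + 87, 17 + 21) = Gamma(102, 38).
Posterior mean = 102/38 = 51/19; prior mean = 15/17 = 15/17. Difference = 51/19 − 15/17 = 582/323.

582/323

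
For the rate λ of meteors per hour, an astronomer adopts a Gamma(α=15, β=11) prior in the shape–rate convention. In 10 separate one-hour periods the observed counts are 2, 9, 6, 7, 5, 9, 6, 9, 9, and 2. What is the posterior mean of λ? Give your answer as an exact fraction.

Total count: 2 + 9 + 6 + 7 + 5 + 9 + 6 + 9 + 9 + 2 = 64.
Total exposure: 10 hours.
The Gamma prior is conjugate for the Poisson rate, so λ | data ~ Gamma(15+64, 11+10) = Gamma(79, 21).
Posterior mean = α'/β' = 79/21.

79/21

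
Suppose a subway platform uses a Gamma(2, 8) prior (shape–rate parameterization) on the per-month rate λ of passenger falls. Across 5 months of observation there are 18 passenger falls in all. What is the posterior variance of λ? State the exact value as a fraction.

20/169

Total count 18 over total exposure 5 months.
Gamma(α, β) with Poisson data over total exposure Σt gives posterior Gamma(α+Σx, β+Σt) = Gamma(20, 13).
Posterior variance = α'/β'² = 20/169.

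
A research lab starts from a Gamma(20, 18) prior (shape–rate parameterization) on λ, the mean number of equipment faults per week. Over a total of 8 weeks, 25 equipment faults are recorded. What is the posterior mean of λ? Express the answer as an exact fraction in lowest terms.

Total count 25 over total exposure 8 weeks.
Conjugate update: add total count to the shape and total exposure to the rate, giving Gamma(45, 26).
Posterior mean = α'/β' = 45/26.

45/26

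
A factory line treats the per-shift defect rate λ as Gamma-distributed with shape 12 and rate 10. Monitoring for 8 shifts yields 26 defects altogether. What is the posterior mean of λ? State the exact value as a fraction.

Total count 26 over total exposure 8 shifts.
Gamma(α, β) with Poisson data over total exposure Σt gives posterior Gamma(α+Σx, β+Σt) = Gamma(38, 18).
Posterior mean = α'/β' = 38/18 = 19/9.

19/9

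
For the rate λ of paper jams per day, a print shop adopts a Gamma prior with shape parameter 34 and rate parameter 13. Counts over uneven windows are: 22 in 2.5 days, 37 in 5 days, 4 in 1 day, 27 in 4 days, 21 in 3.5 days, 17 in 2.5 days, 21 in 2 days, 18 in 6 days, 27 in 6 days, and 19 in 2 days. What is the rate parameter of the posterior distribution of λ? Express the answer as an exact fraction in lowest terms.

95/2

Total count: 22 + 37 + 4 + 27 + 21 + 17 + 21 + 18 + 27 + 19 = 213.
Total exposure: 2.5 + 5 + 1 + 4 + 3.5 + 2.5 + 2 + 6 + 6 + 2 = 34.5 days.
By Gamma–Poisson conjugacy, the posterior is Gamma(α + Σx, β + Σt) = Gamma(34 + 213, 13 + 34.5) = Gamma(247, 95/2).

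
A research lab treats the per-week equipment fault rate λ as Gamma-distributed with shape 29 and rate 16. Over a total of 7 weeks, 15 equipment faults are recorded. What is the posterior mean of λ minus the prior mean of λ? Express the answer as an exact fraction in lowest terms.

Total count 15 over total exposure 7 weeks.
The Gamma prior is conjugate for the Poisson rate, so λ | data ~ Gamma(29+15, 16+7) = Gamma(44, 23).
Posterior mean = 44/23 = 44/23; prior mean = 29/16 = 29/16. Difference = 44/23 − 29/16 = 37/368.

37/368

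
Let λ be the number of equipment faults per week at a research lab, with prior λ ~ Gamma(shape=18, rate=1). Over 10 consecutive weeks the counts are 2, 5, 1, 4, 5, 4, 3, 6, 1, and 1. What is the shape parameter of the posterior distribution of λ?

50

Total count: 2 + 5 + 1 + 4 + 5 + 4 + 3 + 6 + 1 + 1 = 32.
Total exposure: 10 weeks.
By Gamma–Poisson conjugacy, the posterior is Gamma(α + Σx, β + Σt) = Gamma(18 + 32, 1 + 10) = Gamma(50, 11).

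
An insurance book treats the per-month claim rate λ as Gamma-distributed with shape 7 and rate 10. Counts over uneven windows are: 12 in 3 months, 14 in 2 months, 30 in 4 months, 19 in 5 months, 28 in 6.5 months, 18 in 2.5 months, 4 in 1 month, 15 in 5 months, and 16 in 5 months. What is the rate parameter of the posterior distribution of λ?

44

Total count: 12 + 14 + 30 + 19 + 28 + 18 + 4 + 15 + 16 = 156.
Total exposure: 3 + 2 + 4 + 5 + 6.5 + 2.5 + 1 + 5 + 5 = 34 months.
Gamma(α, β) with Poisson data over total exposure Σt gives posterior Gamma(α+Σx, β+Σt) = Gamma(163, 44).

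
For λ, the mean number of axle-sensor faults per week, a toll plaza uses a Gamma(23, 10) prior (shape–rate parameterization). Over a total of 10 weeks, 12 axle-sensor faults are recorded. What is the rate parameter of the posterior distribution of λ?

Total count 12 over total exposure 10 weeks.
Conjugate update: add total count to the shape and total exposure to the rate, giving Gamma(35, 20).

20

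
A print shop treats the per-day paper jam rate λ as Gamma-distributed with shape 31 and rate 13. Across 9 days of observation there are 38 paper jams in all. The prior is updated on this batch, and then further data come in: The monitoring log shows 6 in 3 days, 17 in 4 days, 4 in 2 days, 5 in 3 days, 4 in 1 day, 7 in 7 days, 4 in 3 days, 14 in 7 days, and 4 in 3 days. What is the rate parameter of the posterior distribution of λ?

55

Total count 38 over total exposure 9 days.
After the first batch: Gamma(31 + 38, 13 + 9) = Gamma(69, 22).
Total count: 6 + 17 + 4 + 5 + 4 + 7 + 4 + 14 + 4 = 65.
Total exposure: 3 + 4 + 2 + 3 + 1 + 7 + 3 + 7 + 3 = 33 days.
After the second batch: Gamma(69 + 65, 22 + 33) = Gamma(134, 55).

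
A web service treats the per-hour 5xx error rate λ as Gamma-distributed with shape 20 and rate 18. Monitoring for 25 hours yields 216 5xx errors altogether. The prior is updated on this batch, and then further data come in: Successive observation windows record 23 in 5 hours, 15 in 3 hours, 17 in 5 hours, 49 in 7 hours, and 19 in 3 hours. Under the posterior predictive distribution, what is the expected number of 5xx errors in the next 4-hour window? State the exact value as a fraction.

Total count 216 over total exposure 25 hours.
After the first batch: Gamma(20 + 216, 18 + 25) = Gamma(236, 43).
Total count: 23 + 15 + 17 + 49 + 19 = 123.
Total exposure: 5 + 3 + 5 + 7 + 3 = 23 hours.
After the second batch: Gamma(236 + 123, 43 + 23) = Gamma(359, 66).
Predictive mean over a 4-hour window = T·E[λ|data] = 4·359/66 = 718/33.

718/33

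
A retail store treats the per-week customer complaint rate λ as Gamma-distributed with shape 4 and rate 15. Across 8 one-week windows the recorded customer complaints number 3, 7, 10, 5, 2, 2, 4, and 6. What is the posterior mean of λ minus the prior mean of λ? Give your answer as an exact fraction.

Total count: 3 + 7 + 10 + 5 + 2 + 2 + 4 + 6 = 39.
Total exposure: 8 weeks.
Posterior: α' = 4 + 39 = 43, β' = 15 + 8 = 23.
Posterior mean = 43/23 = 43/23; prior mean = 4/15 = 4/15. Difference = 43/23 − 4/15 = 553/345.

553/345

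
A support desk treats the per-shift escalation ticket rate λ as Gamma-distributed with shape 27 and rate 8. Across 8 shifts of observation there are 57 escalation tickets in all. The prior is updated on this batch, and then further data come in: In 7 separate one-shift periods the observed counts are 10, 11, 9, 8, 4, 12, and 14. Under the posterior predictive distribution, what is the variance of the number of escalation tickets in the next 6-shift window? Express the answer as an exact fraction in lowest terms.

Total count 57 over total exposure 8 shifts.
After the first batch: Gamma(27 + 57, 8 + 8) = Gamma(84, 16).
Total count: 10 + 11 + 9 + 8 + 4 + 12 + 14 = 68.
Total exposure: 7 shifts.
After the second batch: Gamma(84 + 68, 16 + 7) = Gamma(152, 23).
The posterior predictive for a window of length T is Negative Binomial with variance T·α'·(β'+T)/β'² = 6·152·29/529 = 26448/529.

26448/529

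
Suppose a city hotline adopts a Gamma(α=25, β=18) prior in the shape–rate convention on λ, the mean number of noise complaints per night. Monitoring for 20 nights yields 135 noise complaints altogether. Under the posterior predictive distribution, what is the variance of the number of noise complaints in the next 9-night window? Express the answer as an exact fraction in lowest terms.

Total count 135 over total exposure 20 nights.
Conjugate update: add total count to the shape and total exposure to the rate, giving Gamma(160, 38).
The posterior predictive for a window of length T is Negative Binomial with variance T·α'·(β'+T)/β'² = 9·160·47/1444 = 16920/361.

16920/361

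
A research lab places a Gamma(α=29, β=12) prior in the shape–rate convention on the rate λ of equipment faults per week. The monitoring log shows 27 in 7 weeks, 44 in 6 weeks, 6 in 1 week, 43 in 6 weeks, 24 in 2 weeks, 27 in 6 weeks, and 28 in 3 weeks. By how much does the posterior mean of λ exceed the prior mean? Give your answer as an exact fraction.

1489/516

Total count: 27 + 44 + 6 + 43 + 24 + 27 + 28 = 199.
Total exposure: 7 + 6 + 1 + 6 + 2 + 6 + 3 = 31 weeks.
Posterior: α' = 29 + 199 = 228, β' = 12 + 31 = 43.
Posterior mean = 228/43 = 228/43; prior mean = 29/12 = 29/12. Difference = 228/43 − 29/12 = 1489/516.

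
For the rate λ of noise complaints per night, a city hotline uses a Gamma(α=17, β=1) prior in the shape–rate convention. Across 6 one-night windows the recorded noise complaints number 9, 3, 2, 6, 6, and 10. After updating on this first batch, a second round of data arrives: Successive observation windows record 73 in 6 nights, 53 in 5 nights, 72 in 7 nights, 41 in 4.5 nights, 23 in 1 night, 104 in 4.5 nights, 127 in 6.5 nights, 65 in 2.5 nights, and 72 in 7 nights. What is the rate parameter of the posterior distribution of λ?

Total count: 9 + 3 + 2 + 6 + 6 + 10 = 36.
Total exposure: 6 nights.
After the first batch: Gamma(17 + 36, 1 + 6) = Gamma(53, 7).
Total count: 73 + 53 + 72 + 41 + 23 + 104 + 127 + 65 + 72 = 630.
Total exposure: 6 + 5 + 7 + 4.5 + 1 + 4.5 + 6.5 + 2.5 + 7 = 44 nights.
After the second batch: Gamma(53 + 630, 7 + 44) = Gamma(683, 51).

51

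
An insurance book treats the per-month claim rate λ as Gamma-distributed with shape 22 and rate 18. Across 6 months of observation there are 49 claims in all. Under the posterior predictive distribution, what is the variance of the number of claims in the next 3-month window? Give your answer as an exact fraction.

639/64

Total count 49 over total exposure 6 months.
By Gamma–Poisson conjugacy, the posterior is Gamma(α + Σx, β + Σt) = Gamma(22 + 49, 18 + 6) = Gamma(71, 24).
The posterior predictive for a window of length T is Negative Binomial with variance T·α'·(β'+T)/β'² = 3·71·27/576 = 639/64.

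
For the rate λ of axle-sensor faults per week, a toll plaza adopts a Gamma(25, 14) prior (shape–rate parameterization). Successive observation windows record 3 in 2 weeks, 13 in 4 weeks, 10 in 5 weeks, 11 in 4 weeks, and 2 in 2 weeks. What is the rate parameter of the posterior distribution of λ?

Total count: 3 + 13 + 10 + 11 + 2 = 39.
Total exposure: 2 + 4 + 5 + 4 + 2 = 17 weeks.
The Gamma prior is conjugate for the Poisson rate, so λ | data ~ Gamma(25+39, 14+17) = Gamma(64, 31).

31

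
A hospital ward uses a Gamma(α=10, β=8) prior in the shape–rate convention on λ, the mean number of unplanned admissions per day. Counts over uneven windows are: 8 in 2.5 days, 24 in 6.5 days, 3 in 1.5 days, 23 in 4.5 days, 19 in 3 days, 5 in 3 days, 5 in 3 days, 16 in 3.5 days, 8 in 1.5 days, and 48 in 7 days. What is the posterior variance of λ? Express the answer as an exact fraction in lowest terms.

Total count: 8 + 24 + 3 + 23 + 19 + 5 + 5 + 16 + 8 + 48 = 159.
Total exposure: 2.5 + 6.5 + 1.5 + 4.5 + 3 + 3 + 3 + 3.5 + 1.5 + 7 = 36 days.
Conjugate update: add total count to the shape and total exposure to the rate, giving Gamma(169, 44).
Posterior variance = α'/β'² = 169/1936.

169/1936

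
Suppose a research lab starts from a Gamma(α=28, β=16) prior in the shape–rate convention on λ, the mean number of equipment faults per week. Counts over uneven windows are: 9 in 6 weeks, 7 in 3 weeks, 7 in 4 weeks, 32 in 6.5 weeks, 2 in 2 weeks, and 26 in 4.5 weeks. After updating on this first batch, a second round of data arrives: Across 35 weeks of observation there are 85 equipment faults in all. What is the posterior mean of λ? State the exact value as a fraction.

Total count: 9 + 7 + 7 + 32 + 2 + 26 = 83.
Total exposure: 6 + 3 + 4 + 6.5 + 2 + 4.5 = 26 weeks.
After the first batch: Gamma(28 + 83, 16 + 26) = Gamma(111, 42).
Total count 85 over total exposure 35 weeks.
After the second batch: Gamma(111 + 85, 42 + 35) = Gamma(196, 77).
Posterior mean = α'/β' = 196/77 = 28/11.

28/11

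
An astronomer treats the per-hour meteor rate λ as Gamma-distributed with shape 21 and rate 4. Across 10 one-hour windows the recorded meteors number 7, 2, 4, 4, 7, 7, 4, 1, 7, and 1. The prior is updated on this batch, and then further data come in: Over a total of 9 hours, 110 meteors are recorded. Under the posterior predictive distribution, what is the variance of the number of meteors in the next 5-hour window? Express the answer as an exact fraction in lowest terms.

24500/529

Total count: 7 + 2 + 4 + 4 + 7 + 7 + 4 + 1 + 7 + 1 = 44.
Total exposure: 10 hours.
After the first batch: Gamma(21 + 44, 4 + 10) = Gamma(65, 14).
Total count 110 over total exposure 9 hours.
After the second batch: Gamma(65 + 110, 14 + 9) = Gamma(175, 23).
The posterior predictive for a window of length T is Negative Binomial with variance T·α'·(β'+T)/β'² = 5·175·28/529 = 24500/529.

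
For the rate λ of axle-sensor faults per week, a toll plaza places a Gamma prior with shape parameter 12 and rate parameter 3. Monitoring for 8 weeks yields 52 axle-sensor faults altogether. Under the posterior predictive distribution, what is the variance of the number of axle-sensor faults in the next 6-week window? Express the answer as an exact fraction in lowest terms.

Total count 52 over total exposure 8 weeks.
The Gamma prior is conjugate for the Poisson rate, so λ | data ~ Gamma(12+52, 3+8) = Gamma(64, 11).
The posterior predictive for a window of length T is Negative Binomial with variance T·α'·(β'+T)/β'² = 6·64·17/121 = 6528/121.

6528/121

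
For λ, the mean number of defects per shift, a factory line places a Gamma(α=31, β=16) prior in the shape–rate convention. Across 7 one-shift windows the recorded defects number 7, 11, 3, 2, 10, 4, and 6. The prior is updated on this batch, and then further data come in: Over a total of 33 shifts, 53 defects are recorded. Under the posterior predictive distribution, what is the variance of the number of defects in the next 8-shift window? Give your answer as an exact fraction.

Total count: 7 + 11 + 3 + 2 + 10 + 4 + 6 = 43.
Total exposure: 7 shifts.
After the first batch: Gamma(31 + 43, 16 + 7) = Gamma(74, 23).
Total count 53 over total exposure 33 shifts.
After the second batch: Gamma(74 + 53, 23 + 33) = Gamma(127, 56).
The posterior predictive for a window of length T is Negative Binomial with variance T·α'·(β'+T)/β'² = 8·127·64/3136 = 1016/49.

1016/49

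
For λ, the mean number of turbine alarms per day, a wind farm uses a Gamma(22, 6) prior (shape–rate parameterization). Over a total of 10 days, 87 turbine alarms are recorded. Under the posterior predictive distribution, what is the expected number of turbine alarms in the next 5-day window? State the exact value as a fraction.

Total count 87 over total exposure 10 days.
Posterior: α' = 22 + 87 = 109, β' = 6 + 10 = 16.
Predictive mean over a 5-day window = T·E[λ|data] = 5·109/16 = 545/16.

545/16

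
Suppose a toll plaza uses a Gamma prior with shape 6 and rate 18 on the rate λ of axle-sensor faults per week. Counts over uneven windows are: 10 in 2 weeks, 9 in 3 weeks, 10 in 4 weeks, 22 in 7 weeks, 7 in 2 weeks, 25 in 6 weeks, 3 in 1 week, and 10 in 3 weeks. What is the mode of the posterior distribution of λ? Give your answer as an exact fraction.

Total count: 10 + 9 + 10 + 22 + 7 + 25 + 3 + 10 = 96.
Total exposure: 2 + 3 + 4 + 7 + 2 + 6 + 1 + 3 = 28 weeks.
Posterior: α' = 6 + 96 = 102, β' = 18 + 28 = 46.
Posterior mode = (α'−1)/β' = 101/46.

101/46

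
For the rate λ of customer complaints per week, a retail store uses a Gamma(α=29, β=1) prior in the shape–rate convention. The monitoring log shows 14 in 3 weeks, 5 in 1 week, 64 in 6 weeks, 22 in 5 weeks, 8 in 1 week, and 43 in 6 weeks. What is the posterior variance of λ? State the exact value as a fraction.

185/529

Total count: 14 + 5 + 64 + 22 + 8 + 43 = 156.
Total exposure: 3 + 1 + 6 + 5 + 1 + 6 = 22 weeks.
Posterior: α' = 29 + 156 = 185, β' = 1 + 22 = 23.
Posterior variance = α'/β'² = 185/529.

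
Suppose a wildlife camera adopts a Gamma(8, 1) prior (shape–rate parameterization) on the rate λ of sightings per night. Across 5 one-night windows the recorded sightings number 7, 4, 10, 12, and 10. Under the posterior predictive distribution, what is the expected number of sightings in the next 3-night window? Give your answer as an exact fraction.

51/2

Total count: 7 + 4 + 10 + 12 + 10 = 43.
Total exposure: 5 nights.
The Gamma prior is conjugate for the Poisson rate, so λ | data ~ Gamma(8+43, 1+5) = Gamma(51, 6).
Predictive mean over a 3-night window = T·E[λ|data] = 3·51/6 = 51/2.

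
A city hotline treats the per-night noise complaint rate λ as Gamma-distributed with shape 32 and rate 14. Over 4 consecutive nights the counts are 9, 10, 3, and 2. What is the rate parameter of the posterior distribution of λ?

18

Total count: 9 + 10 + 3 + 2 = 24.
Total exposure: 4 nights.
Posterior: α' = 32 + 24 = 56, β' = 14 + 4 = 18.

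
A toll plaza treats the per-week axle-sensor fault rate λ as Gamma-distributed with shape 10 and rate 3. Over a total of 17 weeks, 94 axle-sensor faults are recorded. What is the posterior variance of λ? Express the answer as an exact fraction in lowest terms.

Total count 94 over total exposure 17 weeks.
Gamma(α, β) with Poisson data over total exposure Σt gives posterior Gamma(α+Σx, β+Σt) = Gamma(104, 20).
Posterior variance = α'/β'² = 104/400 = 13/50.

13/50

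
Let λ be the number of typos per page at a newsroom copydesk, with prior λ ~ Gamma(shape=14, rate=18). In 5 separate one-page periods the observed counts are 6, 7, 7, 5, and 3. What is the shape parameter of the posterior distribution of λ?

42

Total count: 6 + 7 + 7 + 5 + 3 = 28.
Total exposure: 5 pages.
The Gamma prior is conjugate for the Poisson rate, so λ | data ~ Gamma(14+28, 18+5) = Gamma(42, 23).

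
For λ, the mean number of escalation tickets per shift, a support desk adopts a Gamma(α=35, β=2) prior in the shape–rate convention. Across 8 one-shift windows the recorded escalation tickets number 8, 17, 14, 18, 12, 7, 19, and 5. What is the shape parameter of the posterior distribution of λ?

135

Total count: 8 + 17 + 14 + 18 + 12 + 7 + 19 + 5 = 100.
Total exposure: 8 shifts.
By Gamma–Poisson conjugacy, the posterior is Gamma(α + Σx, β + Σt) = Gamma(35 + 100, 2 + 8) = Gamma(135, 10).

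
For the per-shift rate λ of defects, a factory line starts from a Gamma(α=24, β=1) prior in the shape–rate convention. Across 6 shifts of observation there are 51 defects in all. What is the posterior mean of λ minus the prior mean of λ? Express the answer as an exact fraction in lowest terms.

Total count 51 over total exposure 6 shifts.
Posterior: α' = 24 + 51 = 75, β' = 1 + 6 = 7.
Posterior mean = 75/7 = 75/7; prior mean = 24/1 = 24. Difference = 75/7 − 24 = -93/7.

-93/7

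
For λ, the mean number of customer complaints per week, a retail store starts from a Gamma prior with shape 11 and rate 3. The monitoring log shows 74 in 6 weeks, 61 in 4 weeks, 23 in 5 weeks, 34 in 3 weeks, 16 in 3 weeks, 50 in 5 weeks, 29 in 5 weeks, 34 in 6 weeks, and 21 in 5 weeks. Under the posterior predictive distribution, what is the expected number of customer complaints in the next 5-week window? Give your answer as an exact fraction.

353/9

Total count: 74 + 61 + 23 + 34 + 16 + 50 + 29 + 34 + 21 = 342.
Total exposure: 6 + 4 + 5 + 3 + 3 + 5 + 5 + 6 + 5 = 42 weeks.
By Gamma–Poisson conjugacy, the posterior is Gamma(α + Σx, β + Σt) = Gamma(11 + 342, 3 + 42) = Gamma(353, 45).
Predictive mean over a 5-week window = T·E[λ|data] = 5·353/45 = 353/9.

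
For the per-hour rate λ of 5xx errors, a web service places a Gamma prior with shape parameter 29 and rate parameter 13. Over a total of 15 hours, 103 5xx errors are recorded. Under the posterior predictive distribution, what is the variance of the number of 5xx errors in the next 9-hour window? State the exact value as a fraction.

10989/196

Total count 103 over total exposure 15 hours.
Posterior: α' = 29 + 103 = 132, β' = 13 + 15 = 28.
The posterior predictive for a window of length T is Negative Binomial with variance T·α'·(β'+T)/β'² = 9·132·37/784 = 10989/196.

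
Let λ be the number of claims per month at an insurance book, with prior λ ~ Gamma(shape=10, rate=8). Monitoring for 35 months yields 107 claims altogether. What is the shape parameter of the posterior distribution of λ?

117

Total count 107 over total exposure 35 months.
Conjugate update: add total count to the shape and total exposure to the rate, giving Gamma(117, 43).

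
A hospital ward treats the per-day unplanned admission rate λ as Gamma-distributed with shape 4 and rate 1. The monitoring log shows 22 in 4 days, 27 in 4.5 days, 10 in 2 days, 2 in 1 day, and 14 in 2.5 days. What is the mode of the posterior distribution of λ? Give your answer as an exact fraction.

26/5

Total count: 22 + 27 + 10 + 2 + 14 = 75.
Total exposure: 4 + 4.5 + 2 + 1 + 2.5 = 14 days.
Posterior: α' = 4 + 75 = 79, β' = 1 + 14 = 15.
Posterior mode = (α'−1)/β' = 78/15 = 26/5.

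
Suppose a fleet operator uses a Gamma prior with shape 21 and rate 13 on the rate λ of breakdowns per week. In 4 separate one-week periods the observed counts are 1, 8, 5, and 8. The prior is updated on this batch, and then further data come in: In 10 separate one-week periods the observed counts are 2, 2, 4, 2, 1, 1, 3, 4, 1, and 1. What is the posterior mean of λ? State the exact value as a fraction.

Total count: 1 + 8 + 5 + 8 = 22.
Total exposure: 4 weeks.
After the first batch: Gamma(21 + 22, 13 + 4) = Gamma(43, 17).
Total count: 2 + 2 + 4 + 2 + 1 + 1 + 3 + 4 + 1 + 1 = 21.
Total exposure: 10 weeks.
After the second batch: Gamma(43 + 21, 17 + 10) = Gamma(64, 27).
Posterior mean = α'/β' = 64/27.

64/27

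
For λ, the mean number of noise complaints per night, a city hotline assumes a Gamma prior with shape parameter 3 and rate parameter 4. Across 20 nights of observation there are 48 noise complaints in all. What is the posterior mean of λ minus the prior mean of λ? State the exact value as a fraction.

Total count 48 over total exposure 20 nights.
By Gamma–Poisson conjugacy, the posterior is Gamma(α + Σx, β + Σt) = Gamma(3 + 48, 4 + 20) = Gamma(51, 24).
Posterior mean = 51/24 = 17/8; prior mean = 3/4 = 3/4. Difference = 17/8 − 3/4 = 11/8.

11/8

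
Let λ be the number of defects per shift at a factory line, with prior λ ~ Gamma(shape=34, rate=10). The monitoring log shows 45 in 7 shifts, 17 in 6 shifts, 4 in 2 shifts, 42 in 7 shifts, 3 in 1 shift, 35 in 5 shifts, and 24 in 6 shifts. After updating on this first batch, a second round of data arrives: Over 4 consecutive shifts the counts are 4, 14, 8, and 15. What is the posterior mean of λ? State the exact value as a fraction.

245/48

Total count: 45 + 17 + 4 + 42 + 3 + 35 + 24 = 170.
Total exposure: 7 + 6 + 2 + 7 + 1 + 5 + 6 = 34 shifts.
After the first batch: Gamma(34 + 170, 10 + 34) = Gamma(204, 44).
Total count: 4 + 14 + 8 + 15 = 41.
Total exposure: 4 shifts.
After the second batch: Gamma(204 + 41, 44 + 4) = Gamma(245, 48).
Posterior mean = α'/β' = 245/48.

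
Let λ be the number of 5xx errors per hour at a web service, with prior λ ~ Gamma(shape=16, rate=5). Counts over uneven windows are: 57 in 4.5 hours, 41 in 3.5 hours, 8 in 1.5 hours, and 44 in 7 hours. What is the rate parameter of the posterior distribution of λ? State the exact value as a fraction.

43/2

Total count: 57 + 41 + 8 + 44 = 150.
Total exposure: 4.5 + 3.5 + 1.5 + 7 = 16.5 hours.
Conjugate update: add total count to the shape and total exposure to the rate, giving Gamma(166, 43/2).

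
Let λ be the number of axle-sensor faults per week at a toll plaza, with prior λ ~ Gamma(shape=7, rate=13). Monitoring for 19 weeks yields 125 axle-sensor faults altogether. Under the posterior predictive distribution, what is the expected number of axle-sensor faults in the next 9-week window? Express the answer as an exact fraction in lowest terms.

Total count 125 over total exposure 19 weeks.
Gamma(α, β) with Poisson data over total exposure Σt gives posterior Gamma(α+Σx, β+Σt) = Gamma(132, 32).
Predictive mean over a 9-week window = T·E[λ|data] = 9·132/32 = 297/8.

297/8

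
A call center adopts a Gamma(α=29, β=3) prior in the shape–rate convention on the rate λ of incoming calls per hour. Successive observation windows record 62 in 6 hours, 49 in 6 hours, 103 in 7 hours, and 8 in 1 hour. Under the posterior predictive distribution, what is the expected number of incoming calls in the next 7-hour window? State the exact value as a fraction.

1757/23

Total count: 62 + 49 + 103 + 8 = 222.
Total exposure: 6 + 6 + 7 + 1 = 20 hours.
Gamma(α, β) with Poisson data over total exposure Σt gives posterior Gamma(α+Σx, β+Σt) = Gamma(251, 23).
Predictive mean over a 7-hour window = T·E[λ|data] = 7·251/23 = 1757/23.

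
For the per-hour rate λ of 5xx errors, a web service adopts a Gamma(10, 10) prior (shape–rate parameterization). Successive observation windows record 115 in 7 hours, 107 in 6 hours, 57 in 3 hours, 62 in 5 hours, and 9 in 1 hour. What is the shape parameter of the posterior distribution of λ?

Total count: 115 + 107 + 57 + 62 + 9 = 350.
Total exposure: 7 + 6 + 3 + 5 + 1 = 22 hours.
Posterior: α' = 10 + 350 = 360, β' = 10 + 22 = 32.

360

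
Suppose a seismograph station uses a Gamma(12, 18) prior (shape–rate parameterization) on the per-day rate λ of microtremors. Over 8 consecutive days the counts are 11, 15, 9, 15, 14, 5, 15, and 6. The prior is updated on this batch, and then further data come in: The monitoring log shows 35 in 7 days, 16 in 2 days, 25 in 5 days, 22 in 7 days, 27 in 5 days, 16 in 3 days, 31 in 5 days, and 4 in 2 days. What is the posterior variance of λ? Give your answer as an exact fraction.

139/1922

Total count: 11 + 15 + 9 + 15 + 14 + 5 + 15 + 6 = 90.
Total exposure: 8 days.
After the first batch: Gamma(12 + 90, 18 + 8) = Gamma(102, 26).
Total count: 35 + 16 + 25 + 22 + 27 + 16 + 31 + 4 = 176.
Total exposure: 7 + 2 + 5 + 7 + 5 + 3 + 5 + 2 = 36 days.
After the second batch: Gamma(102 + 176, 26 + 36) = Gamma(278, 62).
Posterior variance = α'/β'² = 278/3844 = 139/1922.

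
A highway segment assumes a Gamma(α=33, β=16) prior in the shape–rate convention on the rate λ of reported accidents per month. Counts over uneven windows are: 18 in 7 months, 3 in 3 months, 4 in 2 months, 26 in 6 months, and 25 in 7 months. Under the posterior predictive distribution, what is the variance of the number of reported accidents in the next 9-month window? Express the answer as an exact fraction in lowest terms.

49050/1681

Total count: 18 + 3 + 4 + 26 + 25 = 76.
Total exposure: 7 + 3 + 2 + 6 + 7 = 25 months.
The Gamma prior is conjugate for the Poisson rate, so λ | data ~ Gamma(33+76, 16+25) = Gamma(109, 41).
The posterior predictive for a window of length T is Negative Binomial with variance T·α'·(β'+T)/β'² = 9·109·50/1681 = 49050/1681.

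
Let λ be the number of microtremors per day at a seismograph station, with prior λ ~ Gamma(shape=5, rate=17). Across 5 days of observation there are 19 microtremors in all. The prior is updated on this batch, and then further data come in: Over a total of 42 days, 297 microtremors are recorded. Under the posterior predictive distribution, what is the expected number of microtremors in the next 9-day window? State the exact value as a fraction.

2889/64

Total count 19 over total exposure 5 days.
After the first batch: Gamma(5 + 19, 17 + 5) = Gamma(24, 22).
Total count 297 over total exposure 42 days.
After the second batch: Gamma(24 + 297, 22 + 42) = Gamma(321, 64).
Predictive mean over a 9-day window = T·E[λ|data] = 9·321/64 = 2889/64.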